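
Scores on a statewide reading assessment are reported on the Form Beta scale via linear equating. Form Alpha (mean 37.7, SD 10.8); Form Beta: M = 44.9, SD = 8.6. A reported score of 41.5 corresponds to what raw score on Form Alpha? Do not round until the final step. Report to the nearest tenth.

33.4

Invert y = (SD_Y/SD_X)(x − M_X) + M_Y:
x = (SD_X/SD_Y)(y − M_Y) + M_X = (10.8/8.6)(41.5 − 44.9) + 37.7
x = 1.255814 × -3.400 + 37.7 = 33.4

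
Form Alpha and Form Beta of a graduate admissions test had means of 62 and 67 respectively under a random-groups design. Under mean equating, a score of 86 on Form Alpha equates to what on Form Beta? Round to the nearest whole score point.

Mean equating: y = x + (M_Y − M_X) = 86 + (67 − 62) = 91

91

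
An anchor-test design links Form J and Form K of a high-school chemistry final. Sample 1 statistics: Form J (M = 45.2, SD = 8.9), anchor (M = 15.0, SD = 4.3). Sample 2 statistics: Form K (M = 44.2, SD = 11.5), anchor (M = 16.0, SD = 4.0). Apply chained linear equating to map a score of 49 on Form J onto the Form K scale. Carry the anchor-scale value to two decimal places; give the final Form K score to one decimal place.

46.6

Form J → anchor (Sample 1): v = (4.3/8.9)(49 − 45.2) + 15.0 = 16.84
anchor → Form K (Sample 2): y = (11.5/4.0)(16.84 − 16.0) + 44.2 = 46.6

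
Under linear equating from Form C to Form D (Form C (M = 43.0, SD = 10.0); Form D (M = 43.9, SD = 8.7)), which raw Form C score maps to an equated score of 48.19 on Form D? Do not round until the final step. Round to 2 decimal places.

Invert y = (SD_Y/SD_X)(x − M_X) + M_Y:
x = (SD_X/SD_Y)(y − M_Y) + M_X = (10.0/8.7)(48.19 − 43.9) + 43.0
x = 1.149425 × 4.290 + 43.0 = 47.93

47.93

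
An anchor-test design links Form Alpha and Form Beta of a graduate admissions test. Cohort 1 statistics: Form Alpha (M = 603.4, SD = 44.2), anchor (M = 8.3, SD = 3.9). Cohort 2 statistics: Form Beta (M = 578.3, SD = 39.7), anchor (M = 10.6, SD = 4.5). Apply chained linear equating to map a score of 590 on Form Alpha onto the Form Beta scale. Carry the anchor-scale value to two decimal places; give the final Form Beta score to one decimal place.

547.6

Form Alpha → anchor (Cohort 1): v = (3.9/44.2)(590 − 603.4) + 8.3 = 7.12
anchor → Form Beta (Cohort 2): y = (39.7/4.5)(7.12 − 10.6) + 578.3 = 547.6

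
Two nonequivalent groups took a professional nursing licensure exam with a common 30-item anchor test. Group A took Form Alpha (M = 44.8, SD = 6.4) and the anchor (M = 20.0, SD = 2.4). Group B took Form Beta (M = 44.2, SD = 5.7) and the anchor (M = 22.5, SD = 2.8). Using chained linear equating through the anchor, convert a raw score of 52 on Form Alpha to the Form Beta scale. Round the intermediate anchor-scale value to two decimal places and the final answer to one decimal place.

Form Alpha → anchor (Group A): v = (2.4/6.4)(52 − 44.8) + 20.0 = 22.70
anchor → Form Beta (Group B): y = (5.7/2.8)(22.70 − 22.5) + 44.2 = 44.6

44.6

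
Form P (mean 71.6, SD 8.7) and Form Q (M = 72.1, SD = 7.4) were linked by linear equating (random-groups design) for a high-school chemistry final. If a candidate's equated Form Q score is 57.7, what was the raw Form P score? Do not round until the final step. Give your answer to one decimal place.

54.7

Invert y = (SD_Y/SD_X)(x − M_X) + M_Y:
x = (SD_X/SD_Y)(y − M_Y) + M_X = (8.7/7.4)(57.7 − 72.1) + 71.6
x = 1.175676 × -14.400 + 71.6 = 54.7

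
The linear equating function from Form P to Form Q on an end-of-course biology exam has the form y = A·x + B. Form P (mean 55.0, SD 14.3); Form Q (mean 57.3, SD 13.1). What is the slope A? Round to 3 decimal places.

A = SD_Y / SD_X = 13.1 / 14.3 = 0.916

0.916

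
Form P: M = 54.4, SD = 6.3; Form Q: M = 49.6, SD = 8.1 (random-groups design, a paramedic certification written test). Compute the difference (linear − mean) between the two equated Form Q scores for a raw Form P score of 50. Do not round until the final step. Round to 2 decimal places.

Mean-equated: 50 + (49.6 − 54.4) = 45.20
Linear-equated: (8.1/6.3)(50 − 54.4) + 49.6 = 43.943
Difference = 43.943 − 45.20 = -1.26

-1.26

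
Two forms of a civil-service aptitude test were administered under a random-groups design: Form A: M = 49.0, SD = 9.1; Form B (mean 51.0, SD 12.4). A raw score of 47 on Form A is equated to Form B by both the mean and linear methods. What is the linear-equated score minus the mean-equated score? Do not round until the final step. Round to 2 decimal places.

Mean-equated: 47 + (51.0 − 49.0) = 49.00
Linear-equated: (12.4/9.1)(47 − 49.0) + 51.0 = 48.275
Difference = 48.275 − 49.00 = -0.73

-0.73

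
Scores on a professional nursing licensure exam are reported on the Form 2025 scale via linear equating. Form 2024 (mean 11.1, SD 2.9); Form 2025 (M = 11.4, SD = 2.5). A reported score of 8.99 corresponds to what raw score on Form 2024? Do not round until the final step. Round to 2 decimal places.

8.30

Invert y = (SD_Y/SD_X)(x − M_X) + M_Y:
x = (SD_X/SD_Y)(y − M_Y) + M_X = (2.9/2.5)(8.99 − 11.4) + 11.1
x = 1.160000 × -2.410 + 11.1 = 8.30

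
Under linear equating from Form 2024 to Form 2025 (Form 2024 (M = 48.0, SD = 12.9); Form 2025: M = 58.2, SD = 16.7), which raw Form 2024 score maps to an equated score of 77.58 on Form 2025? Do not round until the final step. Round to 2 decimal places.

Invert y = (SD_Y/SD_X)(x − M_X) + M_Y:
x = (SD_X/SD_Y)(y − M_Y) + M_X = (12.9/16.7)(77.58 − 58.2) + 48.0
x = 0.772455 × 19.380 + 48.0 = 62.97

62.97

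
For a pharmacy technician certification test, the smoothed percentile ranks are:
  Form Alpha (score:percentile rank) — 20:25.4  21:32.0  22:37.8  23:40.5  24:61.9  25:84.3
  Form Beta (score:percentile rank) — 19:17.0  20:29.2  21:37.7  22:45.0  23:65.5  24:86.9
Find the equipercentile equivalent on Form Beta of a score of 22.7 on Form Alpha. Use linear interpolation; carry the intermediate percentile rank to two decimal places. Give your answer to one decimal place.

21.3

PR of 22.7 on Form Alpha: 37.8 + (22.7 − 22)/(23 − 22) × (40.5 − 37.8) = 39.69
On Form Beta, PR 39.69 falls between score 21 (PR 37.7) and 22 (PR 45.0).
Interpolate: 21 + (39.69 − 37.7)/(45.0 − 37.7) × (22 − 21) = 21.3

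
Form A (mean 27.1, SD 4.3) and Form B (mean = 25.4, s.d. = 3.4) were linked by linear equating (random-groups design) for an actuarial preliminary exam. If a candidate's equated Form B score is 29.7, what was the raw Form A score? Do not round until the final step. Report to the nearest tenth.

32.5

Invert y = (SD_Y/SD_X)(x − M_X) + M_Y:
x = (SD_X/SD_Y)(y − M_Y) + M_X = (4.3/3.4)(29.7 − 25.4) + 27.1
x = 1.264706 × 4.300 + 27.1 = 32.5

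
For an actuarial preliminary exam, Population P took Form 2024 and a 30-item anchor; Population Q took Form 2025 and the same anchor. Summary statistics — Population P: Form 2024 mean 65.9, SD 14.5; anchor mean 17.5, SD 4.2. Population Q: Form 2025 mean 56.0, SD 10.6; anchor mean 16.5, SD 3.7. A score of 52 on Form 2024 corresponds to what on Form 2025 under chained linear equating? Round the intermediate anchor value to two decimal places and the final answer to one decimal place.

47.3

Form 2024 → anchor (Population P): v = (4.2/14.5)(52 − 65.9) + 17.5 = 13.47
anchor → Form 2025 (Population Q): y = (10.6/3.7)(13.47 − 16.5) + 56.0 = 47.3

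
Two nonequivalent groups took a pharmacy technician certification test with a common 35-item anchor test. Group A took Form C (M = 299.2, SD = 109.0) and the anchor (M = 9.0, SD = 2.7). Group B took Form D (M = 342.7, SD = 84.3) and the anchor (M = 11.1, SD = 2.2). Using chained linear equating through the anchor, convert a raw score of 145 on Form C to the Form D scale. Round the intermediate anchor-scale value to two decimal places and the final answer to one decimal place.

Form C → anchor (Group A): v = (2.7/109.0)(145 − 299.2) + 9.0 = 5.18
anchor → Form D (Group B): y = (84.3/2.2)(5.18 − 11.1) + 342.7 = 115.9

115.9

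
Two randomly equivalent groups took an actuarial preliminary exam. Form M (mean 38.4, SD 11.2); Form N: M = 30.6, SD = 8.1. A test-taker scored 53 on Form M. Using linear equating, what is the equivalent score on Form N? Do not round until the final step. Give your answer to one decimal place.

41.2

Linear equating: y = (SD_Y/SD_X)(x − M_X) + M_Y
y = (8.1/11.2)(53 − 38.4) + 30.6
y = 0.723214 × 14.6 + 30.6 = 10.5589 + 30.6 = 41.2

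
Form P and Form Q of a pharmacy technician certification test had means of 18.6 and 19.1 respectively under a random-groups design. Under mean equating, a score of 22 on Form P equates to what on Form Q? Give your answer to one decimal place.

Mean equating: y = x + (M_Y − M_X) = 22 + (19.1 − 18.6) = 22.5

22.5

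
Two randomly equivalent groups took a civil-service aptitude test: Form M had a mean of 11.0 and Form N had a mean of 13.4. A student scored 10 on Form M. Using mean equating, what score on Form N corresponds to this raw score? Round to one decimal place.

Mean equating: y = x + (M_Y − M_X) = 10 + (13.4 − 11.0) = 12.4

12.4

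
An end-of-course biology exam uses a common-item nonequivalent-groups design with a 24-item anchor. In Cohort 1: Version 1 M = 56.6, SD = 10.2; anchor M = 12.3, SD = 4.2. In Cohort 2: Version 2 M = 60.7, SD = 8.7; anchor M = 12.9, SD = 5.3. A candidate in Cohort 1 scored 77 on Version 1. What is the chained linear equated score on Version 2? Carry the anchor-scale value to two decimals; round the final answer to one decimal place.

73.5

Version 1 → anchor (Cohort 1): v = (4.2/10.2)(77 − 56.6) + 12.3 = 20.70
anchor → Version 2 (Cohort 2): y = (8.7/5.3)(20.70 − 12.9) + 60.7 = 73.5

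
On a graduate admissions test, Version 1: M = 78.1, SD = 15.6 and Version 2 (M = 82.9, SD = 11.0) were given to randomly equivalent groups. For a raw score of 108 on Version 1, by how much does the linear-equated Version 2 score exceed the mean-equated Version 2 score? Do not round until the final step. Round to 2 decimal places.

Mean-equated: 108 + (82.9 − 78.1) = 112.80
Linear-equated: (11.0/15.6)(108 − 78.1) + 82.9 = 103.983
Difference = 103.983 − 112.80 = -8.82

-8.82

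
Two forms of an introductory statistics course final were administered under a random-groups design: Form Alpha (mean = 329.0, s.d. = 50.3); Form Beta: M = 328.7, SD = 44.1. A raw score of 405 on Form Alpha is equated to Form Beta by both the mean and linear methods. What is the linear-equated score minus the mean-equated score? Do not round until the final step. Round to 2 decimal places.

-9.37

Mean-equated: 405 + (328.7 − 329.0) = 404.70
Linear-equated: (44.1/50.3)(405 − 329.0) + 328.7 = 395.332
Difference = 395.332 − 404.70 = -9.37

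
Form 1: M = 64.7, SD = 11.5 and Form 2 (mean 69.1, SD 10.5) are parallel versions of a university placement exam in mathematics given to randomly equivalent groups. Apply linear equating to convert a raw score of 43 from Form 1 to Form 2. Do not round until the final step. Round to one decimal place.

49.3

Linear equating: y = (SD_Y/SD_X)(x − M_X) + M_Y
y = (10.5/11.5)(43 − 64.7) + 69.1
y = 0.913043 × -21.7 + 69.1 = -19.8130 + 69.1 = 49.3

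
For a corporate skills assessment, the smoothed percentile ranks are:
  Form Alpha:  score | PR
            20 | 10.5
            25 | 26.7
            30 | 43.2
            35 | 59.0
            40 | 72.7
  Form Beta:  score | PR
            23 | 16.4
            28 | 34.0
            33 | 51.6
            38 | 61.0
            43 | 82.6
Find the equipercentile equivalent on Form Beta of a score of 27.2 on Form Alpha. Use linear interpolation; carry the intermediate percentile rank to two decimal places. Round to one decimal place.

PR of 27.2 on Form Alpha: 26.7 + (27.2 − 25)/(30 − 25) × (43.2 − 26.7) = 33.96
On Form Beta, PR 33.96 falls between score 23 (PR 16.4) and 28 (PR 34.0).
Interpolate: 23 + (33.96 − 16.4)/(34.0 − 16.4) × (28 − 23) = 28.0

28.0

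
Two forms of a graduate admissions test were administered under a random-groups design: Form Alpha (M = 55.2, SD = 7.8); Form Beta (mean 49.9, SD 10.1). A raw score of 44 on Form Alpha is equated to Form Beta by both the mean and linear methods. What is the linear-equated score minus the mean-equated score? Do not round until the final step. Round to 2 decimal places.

Mean-equated: 44 + (49.9 − 55.2) = 38.70
Linear-equated: (10.1/7.8)(44 − 55.2) + 49.9 = 35.397
Difference = 35.397 − 38.70 = -3.30

-3.30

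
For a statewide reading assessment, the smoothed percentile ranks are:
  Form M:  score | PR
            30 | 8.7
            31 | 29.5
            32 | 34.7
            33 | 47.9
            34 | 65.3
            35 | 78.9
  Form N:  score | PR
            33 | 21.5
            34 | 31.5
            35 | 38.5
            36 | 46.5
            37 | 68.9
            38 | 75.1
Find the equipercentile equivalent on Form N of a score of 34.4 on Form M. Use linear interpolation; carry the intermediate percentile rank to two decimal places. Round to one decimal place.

PR of 34.4 on Form M: 65.3 + (34.4 − 34)/(35 − 34) × (78.9 − 65.3) = 70.74
On Form N, PR 70.74 falls between score 37 (PR 68.9) and 38 (PR 75.1).
Interpolate: 37 + (70.74 − 68.9)/(75.1 − 68.9) × (38 − 37) = 37.3

37.3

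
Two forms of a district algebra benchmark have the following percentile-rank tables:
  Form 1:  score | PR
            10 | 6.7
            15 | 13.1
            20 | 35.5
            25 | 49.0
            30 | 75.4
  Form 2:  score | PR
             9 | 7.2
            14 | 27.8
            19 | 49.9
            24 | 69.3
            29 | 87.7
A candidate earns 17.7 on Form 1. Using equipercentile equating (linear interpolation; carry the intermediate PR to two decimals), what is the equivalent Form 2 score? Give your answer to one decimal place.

PR of 17.7 on Form 1: 13.1 + (17.7 − 15)/(20 − 15) × (35.5 − 13.1) = 25.20
On Form 2, PR 25.20 falls between score 9 (PR 7.2) and 14 (PR 27.8).
Interpolate: 9 + (25.20 − 7.2)/(27.8 − 7.2) × (14 − 9) = 13.4

13.4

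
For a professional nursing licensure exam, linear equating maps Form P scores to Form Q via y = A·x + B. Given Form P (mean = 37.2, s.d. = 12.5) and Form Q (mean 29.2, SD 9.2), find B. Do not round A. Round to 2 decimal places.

1.82

A = SD_Y / SD_X = 9.2 / 12.5 = 0.736000
B = M_Y − A·M_X = 29.2 − 0.736000 × 37.2 = 1.82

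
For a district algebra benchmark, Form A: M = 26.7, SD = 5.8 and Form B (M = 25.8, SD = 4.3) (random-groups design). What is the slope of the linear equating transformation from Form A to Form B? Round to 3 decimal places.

A = SD_Y / SD_X = 4.3 / 5.8 = 0.741

0.741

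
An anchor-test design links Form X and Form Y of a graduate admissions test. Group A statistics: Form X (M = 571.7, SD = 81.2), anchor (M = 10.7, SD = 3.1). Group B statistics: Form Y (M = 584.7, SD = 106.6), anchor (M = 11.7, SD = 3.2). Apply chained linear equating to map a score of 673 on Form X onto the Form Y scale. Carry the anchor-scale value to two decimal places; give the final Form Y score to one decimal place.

Form X → anchor (Group A): v = (3.1/81.2)(673 − 571.7) + 10.7 = 14.57
anchor → Form Y (Group B): y = (106.6/3.2)(14.57 − 11.7) + 584.7 = 680.3

680.3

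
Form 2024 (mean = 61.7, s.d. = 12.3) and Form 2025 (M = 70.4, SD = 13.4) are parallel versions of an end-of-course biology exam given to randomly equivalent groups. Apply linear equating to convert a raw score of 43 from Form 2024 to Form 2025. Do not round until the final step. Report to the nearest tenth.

50.0

Linear equating: y = (SD_Y/SD_X)(x − M_X) + M_Y
y = (13.4/12.3)(43 − 61.7) + 70.4
y = 1.089431 × -18.7 + 70.4 = -20.3724 + 70.4 = 50.0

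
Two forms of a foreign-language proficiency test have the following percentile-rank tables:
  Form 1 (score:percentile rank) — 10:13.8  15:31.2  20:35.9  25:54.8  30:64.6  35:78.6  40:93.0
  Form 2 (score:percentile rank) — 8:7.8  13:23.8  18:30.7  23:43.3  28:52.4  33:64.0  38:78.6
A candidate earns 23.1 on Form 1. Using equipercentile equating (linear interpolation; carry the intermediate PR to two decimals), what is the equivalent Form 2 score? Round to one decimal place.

25.4

PR of 23.1 on Form 1: 35.9 + (23.1 − 20)/(25 − 20) × (54.8 − 35.9) = 47.62
On Form 2, PR 47.62 falls between score 23 (PR 43.3) and 28 (PR 52.4).
Interpolate: 23 + (47.62 − 43.3)/(52.4 − 43.3) × (28 − 23) = 25.4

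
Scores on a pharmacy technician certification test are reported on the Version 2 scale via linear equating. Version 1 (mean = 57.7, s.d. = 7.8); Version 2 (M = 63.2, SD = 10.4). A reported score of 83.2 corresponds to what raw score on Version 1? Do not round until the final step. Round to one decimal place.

Invert y = (SD_Y/SD_X)(x − M_X) + M_Y:
x = (SD_X/SD_Y)(y − M_Y) + M_X = (7.8/10.4)(83.2 − 63.2) + 57.7
x = 0.750000 × 20.000 + 57.7 = 72.7

72.7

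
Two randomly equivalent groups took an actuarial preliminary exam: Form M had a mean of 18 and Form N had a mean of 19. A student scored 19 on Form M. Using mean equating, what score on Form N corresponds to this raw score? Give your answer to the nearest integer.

Mean equating: y = x + (M_Y − M_X) = 19 + (19 − 18) = 20

20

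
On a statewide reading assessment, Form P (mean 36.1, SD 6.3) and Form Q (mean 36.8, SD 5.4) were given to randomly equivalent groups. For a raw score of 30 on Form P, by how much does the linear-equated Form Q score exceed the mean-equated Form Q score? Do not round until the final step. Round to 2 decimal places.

0.87

Mean-equated: 30 + (36.8 − 36.1) = 30.70
Linear-equated: (5.4/6.3)(30 − 36.1) + 36.8 = 31.571
Difference = 31.571 − 30.70 = 0.87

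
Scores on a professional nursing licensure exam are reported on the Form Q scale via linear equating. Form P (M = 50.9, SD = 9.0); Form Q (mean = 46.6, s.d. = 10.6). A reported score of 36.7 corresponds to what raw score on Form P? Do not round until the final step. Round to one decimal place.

Invert y = (SD_Y/SD_X)(x − M_X) + M_Y:
x = (SD_X/SD_Y)(y − M_Y) + M_X = (9.0/10.6)(36.7 − 46.6) + 50.9
x = 0.849057 × -9.900 + 50.9 = 42.5

42.5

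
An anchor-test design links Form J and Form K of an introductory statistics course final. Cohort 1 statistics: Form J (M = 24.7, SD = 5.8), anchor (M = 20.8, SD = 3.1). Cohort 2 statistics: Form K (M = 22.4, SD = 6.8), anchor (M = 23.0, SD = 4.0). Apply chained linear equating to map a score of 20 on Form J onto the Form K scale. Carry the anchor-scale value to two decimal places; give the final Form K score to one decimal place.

Form J → anchor (Cohort 1): v = (3.1/5.8)(20 − 24.7) + 20.8 = 18.29
anchor → Form K (Cohort 2): y = (6.8/4.0)(18.29 − 23.0) + 22.4 = 14.4

14.4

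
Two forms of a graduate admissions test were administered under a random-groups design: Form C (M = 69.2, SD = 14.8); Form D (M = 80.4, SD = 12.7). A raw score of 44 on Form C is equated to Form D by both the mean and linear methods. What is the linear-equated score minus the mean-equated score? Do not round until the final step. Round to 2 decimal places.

3.58

Mean-equated: 44 + (80.4 − 69.2) = 55.20
Linear-equated: (12.7/14.8)(44 − 69.2) + 80.4 = 58.776
Difference = 58.776 − 55.20 = 3.58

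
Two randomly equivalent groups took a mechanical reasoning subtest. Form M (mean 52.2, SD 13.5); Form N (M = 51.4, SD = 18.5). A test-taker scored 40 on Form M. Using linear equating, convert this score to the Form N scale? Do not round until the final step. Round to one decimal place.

Linear equating: y = (SD_Y/SD_X)(x − M_X) + M_Y
y = (18.5/13.5)(40 − 52.2) + 51.4
y = 1.370370 × -12.2 + 51.4 = -16.7185 + 51.4 = 34.7

34.7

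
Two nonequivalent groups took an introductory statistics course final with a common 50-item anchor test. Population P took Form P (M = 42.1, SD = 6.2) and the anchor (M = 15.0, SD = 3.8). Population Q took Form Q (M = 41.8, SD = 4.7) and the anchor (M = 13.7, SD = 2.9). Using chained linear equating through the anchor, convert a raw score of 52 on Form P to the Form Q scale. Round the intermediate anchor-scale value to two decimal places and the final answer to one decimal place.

53.7

Form P → anchor (Population P): v = (3.8/6.2)(52 − 42.1) + 15.0 = 21.07
anchor → Form Q (Population Q): y = (4.7/2.9)(21.07 − 13.7) + 41.8 = 53.7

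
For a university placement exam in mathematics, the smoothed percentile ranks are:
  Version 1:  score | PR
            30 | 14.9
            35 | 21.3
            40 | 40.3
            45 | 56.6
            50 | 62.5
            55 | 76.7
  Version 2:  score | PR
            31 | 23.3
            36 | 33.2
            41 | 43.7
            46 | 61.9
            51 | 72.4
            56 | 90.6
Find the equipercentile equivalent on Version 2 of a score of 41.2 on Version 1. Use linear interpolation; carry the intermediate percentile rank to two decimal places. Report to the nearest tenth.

PR of 41.2 on Version 1: 40.3 + (41.2 − 40)/(45 − 40) × (56.6 − 40.3) = 44.21
On Version 2, PR 44.21 falls between score 41 (PR 43.7) and 46 (PR 61.9).
Interpolate: 41 + (44.21 − 43.7)/(61.9 − 43.7) × (46 − 41) = 41.1

41.1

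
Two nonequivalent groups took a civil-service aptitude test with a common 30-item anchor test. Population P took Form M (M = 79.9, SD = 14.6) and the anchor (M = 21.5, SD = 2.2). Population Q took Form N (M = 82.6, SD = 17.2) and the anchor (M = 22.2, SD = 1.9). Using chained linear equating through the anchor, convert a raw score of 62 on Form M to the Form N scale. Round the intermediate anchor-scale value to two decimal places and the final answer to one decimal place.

51.8

Form M → anchor (Population P): v = (2.2/14.6)(62 − 79.9) + 21.5 = 18.80
anchor → Form N (Population Q): y = (17.2/1.9)(18.80 − 22.2) + 82.6 = 51.8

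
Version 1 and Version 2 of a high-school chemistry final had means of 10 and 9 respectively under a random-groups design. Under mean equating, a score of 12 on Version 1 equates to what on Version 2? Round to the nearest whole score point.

11

Mean equating: y = x + (M_Y − M_X) = 12 + (9 − 10) = 11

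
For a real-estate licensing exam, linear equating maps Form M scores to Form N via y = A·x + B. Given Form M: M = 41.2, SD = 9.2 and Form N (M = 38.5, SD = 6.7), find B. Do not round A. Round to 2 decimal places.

A = SD_Y / SD_X = 6.7 / 9.2 = 0.728261
B = M_Y − A·M_X = 38.5 − 0.728261 × 41.2 = 8.50

8.50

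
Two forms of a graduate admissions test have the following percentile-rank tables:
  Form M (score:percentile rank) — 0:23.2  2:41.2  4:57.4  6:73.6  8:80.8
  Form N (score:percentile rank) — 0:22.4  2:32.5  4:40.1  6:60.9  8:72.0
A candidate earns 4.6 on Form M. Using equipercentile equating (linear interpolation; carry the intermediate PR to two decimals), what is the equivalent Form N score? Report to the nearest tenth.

6.2

PR of 4.6 on Form M: 57.4 + (4.6 − 4)/(6 − 4) × (73.6 − 57.4) = 62.26
On Form N, PR 62.26 falls between score 6 (PR 60.9) and 8 (PR 72.0).
Interpolate: 6 + (62.26 − 60.9)/(72.0 − 60.9) × (8 − 6) = 6.2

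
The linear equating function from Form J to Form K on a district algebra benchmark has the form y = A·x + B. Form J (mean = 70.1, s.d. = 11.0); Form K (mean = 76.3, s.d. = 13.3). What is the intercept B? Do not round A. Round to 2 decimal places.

-8.46

A = SD_Y / SD_X = 13.3 / 11.0 = 1.209091
B = M_Y − A·M_X = 76.3 − 1.209091 × 70.1 = -8.46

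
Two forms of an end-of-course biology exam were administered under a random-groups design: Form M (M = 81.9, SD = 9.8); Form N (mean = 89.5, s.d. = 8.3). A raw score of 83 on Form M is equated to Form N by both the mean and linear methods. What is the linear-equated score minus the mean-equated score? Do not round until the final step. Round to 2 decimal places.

-0.17

Mean-equated: 83 + (89.5 − 81.9) = 90.60
Linear-equated: (8.3/9.8)(83 − 81.9) + 89.5 = 90.432
Difference = 90.432 − 90.60 = -0.17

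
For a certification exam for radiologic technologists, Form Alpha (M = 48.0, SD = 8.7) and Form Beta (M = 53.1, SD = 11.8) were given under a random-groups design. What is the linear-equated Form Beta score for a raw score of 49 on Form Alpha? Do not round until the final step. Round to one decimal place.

Linear equating: y = (SD_Y/SD_X)(x − M_X) + M_Y
y = (11.8/8.7)(49 − 48.0) + 53.1
y = 1.356322 × 1.0 + 53.1 = 1.3563 + 53.1 = 54.5

54.5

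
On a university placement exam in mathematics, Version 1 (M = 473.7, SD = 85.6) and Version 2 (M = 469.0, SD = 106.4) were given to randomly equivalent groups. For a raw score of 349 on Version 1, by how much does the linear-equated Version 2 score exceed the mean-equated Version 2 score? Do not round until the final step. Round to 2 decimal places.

-30.30

Mean-equated: 349 + (469.0 − 473.7) = 344.30
Linear-equated: (106.4/85.6)(349 − 473.7) + 469.0 = 313.999
Difference = 313.999 − 344.30 = -30.30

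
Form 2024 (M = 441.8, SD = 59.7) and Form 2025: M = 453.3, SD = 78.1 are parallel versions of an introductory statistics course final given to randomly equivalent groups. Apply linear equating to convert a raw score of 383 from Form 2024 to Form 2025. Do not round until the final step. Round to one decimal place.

376.4

Linear equating: y = (SD_Y/SD_X)(x − M_X) + M_Y
y = (78.1/59.7)(383 − 441.8) + 453.3
y = 1.308208 × -58.8 + 453.3 = -76.9226 + 453.3 = 376.4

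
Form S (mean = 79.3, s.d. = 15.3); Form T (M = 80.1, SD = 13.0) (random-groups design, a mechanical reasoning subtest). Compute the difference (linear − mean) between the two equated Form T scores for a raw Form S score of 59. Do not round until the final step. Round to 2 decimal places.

Mean-equated: 59 + (80.1 − 79.3) = 59.80
Linear-equated: (13.0/15.3)(59 − 79.3) + 80.1 = 62.852
Difference = 62.852 − 59.80 = 3.05

3.05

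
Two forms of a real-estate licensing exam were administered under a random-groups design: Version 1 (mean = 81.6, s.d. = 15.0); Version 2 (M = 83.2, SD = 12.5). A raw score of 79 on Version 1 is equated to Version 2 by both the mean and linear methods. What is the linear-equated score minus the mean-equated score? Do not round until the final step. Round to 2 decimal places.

0.43

Mean-equated: 79 + (83.2 − 81.6) = 80.60
Linear-equated: (12.5/15.0)(79 − 81.6) + 83.2 = 81.033
Difference = 81.033 − 80.60 = 0.43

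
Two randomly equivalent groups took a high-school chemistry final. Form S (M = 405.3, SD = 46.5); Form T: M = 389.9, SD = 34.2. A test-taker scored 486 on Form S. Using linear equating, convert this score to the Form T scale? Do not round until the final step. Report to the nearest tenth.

449.3

Linear equating: y = (SD_Y/SD_X)(x − M_X) + M_Y
y = (34.2/46.5)(486 − 405.3) + 389.9
y = 0.735484 × 80.7 + 389.9 = 59.3535 + 389.9 = 449.3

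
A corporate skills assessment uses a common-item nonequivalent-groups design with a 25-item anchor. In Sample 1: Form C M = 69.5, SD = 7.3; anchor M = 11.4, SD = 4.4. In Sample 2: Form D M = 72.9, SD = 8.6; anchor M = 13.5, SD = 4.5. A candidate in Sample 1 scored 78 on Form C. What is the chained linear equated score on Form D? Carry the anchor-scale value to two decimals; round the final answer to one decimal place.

78.7

Form C → anchor (Sample 1): v = (4.4/7.3)(78 − 69.5) + 11.4 = 16.52
anchor → Form D (Sample 2): y = (8.6/4.5)(16.52 − 13.5) + 72.9 = 78.7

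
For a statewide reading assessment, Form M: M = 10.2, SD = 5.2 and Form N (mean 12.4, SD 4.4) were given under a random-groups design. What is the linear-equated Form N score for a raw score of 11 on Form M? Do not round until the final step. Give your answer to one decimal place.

13.1

Linear equating: y = (SD_Y/SD_X)(x − M_X) + M_Y
y = (4.4/5.2)(11 − 10.2) + 12.4
y = 0.846154 × 0.8 + 12.4 = 0.6769 + 12.4 = 13.1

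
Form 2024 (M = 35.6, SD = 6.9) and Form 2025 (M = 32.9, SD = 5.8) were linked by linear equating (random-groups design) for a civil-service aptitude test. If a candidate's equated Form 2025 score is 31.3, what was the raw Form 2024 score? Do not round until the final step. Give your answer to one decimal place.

33.7

Invert y = (SD_Y/SD_X)(x − M_X) + M_Y:
x = (SD_X/SD_Y)(y − M_Y) + M_X = (6.9/5.8)(31.3 − 32.9) + 35.6
x = 1.189655 × -1.600 + 35.6 = 33.7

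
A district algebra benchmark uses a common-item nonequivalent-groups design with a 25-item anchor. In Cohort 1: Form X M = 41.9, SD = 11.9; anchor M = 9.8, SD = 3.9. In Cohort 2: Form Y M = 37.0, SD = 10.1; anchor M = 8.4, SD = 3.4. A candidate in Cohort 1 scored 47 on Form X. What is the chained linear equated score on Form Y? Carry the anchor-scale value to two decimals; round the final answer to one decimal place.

Form X → anchor (Cohort 1): v = (3.9/11.9)(47 − 41.9) + 9.8 = 11.47
anchor → Form Y (Cohort 2): y = (10.1/3.4)(11.47 − 8.4) + 37.0 = 46.1

46.1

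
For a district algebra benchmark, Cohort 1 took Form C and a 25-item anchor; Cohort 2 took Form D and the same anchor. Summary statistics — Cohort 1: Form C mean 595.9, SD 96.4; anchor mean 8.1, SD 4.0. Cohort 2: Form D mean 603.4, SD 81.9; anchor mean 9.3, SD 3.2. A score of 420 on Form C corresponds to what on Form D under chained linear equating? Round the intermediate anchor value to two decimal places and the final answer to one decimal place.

385.9

Form C → anchor (Cohort 1): v = (4.0/96.4)(420 − 595.9) + 8.1 = 0.80
anchor → Form D (Cohort 2): y = (81.9/3.2)(0.80 − 9.3) + 603.4 = 385.9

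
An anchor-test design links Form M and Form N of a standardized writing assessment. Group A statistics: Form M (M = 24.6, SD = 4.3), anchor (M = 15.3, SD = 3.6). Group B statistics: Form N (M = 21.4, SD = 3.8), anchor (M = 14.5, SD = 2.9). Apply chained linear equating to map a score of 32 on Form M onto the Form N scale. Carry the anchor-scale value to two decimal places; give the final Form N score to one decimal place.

30.6

Form M → anchor (Group A): v = (3.6/4.3)(32 − 24.6) + 15.3 = 21.50
anchor → Form N (Group B): y = (3.8/2.9)(21.50 − 14.5) + 21.4 = 30.6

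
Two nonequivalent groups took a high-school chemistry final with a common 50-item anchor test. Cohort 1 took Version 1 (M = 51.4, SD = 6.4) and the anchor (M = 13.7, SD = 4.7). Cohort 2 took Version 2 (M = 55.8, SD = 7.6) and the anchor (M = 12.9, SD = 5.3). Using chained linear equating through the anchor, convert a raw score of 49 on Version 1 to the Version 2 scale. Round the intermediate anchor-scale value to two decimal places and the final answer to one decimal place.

Version 1 → anchor (Cohort 1): v = (4.7/6.4)(49 − 51.4) + 13.7 = 11.94
anchor → Version 2 (Cohort 2): y = (7.6/5.3)(11.94 − 12.9) + 55.8 = 54.4

54.4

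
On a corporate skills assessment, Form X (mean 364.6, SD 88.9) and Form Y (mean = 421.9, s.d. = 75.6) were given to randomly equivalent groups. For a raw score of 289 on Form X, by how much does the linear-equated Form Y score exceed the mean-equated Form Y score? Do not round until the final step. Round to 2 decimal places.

11.31

Mean-equated: 289 + (421.9 − 364.6) = 346.30
Linear-equated: (75.6/88.9)(289 − 364.6) + 421.9 = 357.610
Difference = 357.610 − 346.30 = 11.31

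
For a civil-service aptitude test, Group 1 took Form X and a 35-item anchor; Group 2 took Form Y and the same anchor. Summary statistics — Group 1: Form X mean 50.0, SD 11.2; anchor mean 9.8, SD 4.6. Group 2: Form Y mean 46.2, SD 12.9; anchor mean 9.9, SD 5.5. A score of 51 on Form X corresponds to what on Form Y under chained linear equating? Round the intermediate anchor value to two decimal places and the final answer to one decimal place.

46.9

Form X → anchor (Group 1): v = (4.6/11.2)(51 − 50.0) + 9.8 = 10.21
anchor → Form Y (Group 2): y = (12.9/5.5)(10.21 − 9.9) + 46.2 = 46.9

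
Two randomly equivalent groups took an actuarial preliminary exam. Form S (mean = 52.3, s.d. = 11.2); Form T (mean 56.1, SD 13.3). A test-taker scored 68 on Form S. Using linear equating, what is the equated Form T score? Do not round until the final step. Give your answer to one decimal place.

Linear equating: y = (SD_Y/SD_X)(x − M_X) + M_Y
y = (13.3/11.2)(68 − 52.3) + 56.1
y = 1.187500 × 15.7 + 56.1 = 18.6438 + 56.1 = 74.7

74.7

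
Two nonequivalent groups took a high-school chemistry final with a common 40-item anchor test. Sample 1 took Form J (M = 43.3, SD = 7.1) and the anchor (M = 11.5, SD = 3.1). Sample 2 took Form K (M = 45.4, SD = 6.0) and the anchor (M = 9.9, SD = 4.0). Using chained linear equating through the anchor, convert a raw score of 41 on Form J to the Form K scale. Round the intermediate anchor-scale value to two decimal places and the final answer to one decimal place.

Form J → anchor (Sample 1): v = (3.1/7.1)(41 − 43.3) + 11.5 = 10.50
anchor → Form K (Sample 2): y = (6.0/4.0)(10.50 − 9.9) + 45.4 = 46.3

46.3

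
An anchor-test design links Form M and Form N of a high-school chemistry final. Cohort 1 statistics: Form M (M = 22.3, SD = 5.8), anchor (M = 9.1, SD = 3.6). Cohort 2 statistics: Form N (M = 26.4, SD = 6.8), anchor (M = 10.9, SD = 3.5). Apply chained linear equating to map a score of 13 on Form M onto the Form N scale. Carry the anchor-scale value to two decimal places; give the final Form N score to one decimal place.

11.7

Form M → anchor (Cohort 1): v = (3.6/5.8)(13 − 22.3) + 9.1 = 3.33
anchor → Form N (Cohort 2): y = (6.8/3.5)(3.33 − 10.9) + 26.4 = 11.7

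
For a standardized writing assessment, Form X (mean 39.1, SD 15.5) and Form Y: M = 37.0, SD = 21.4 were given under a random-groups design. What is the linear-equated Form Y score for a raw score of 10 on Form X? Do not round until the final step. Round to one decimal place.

Linear equating: y = (SD_Y/SD_X)(x − M_X) + M_Y
y = (21.4/15.5)(10 − 39.1) + 37.0
y = 1.380645 × -29.1 + 37.0 = -40.1768 + 37.0 = -3.2

-3.2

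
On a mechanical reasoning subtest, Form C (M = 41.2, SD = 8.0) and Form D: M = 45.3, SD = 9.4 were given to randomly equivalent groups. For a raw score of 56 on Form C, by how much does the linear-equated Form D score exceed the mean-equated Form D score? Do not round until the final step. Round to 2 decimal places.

Mean-equated: 56 + (45.3 − 41.2) = 60.10
Linear-equated: (9.4/8.0)(56 − 41.2) + 45.3 = 62.690
Difference = 62.690 − 60.10 = 2.59

2.59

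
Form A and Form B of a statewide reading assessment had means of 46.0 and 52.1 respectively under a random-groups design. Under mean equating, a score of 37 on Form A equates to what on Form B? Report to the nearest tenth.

43.1

Mean equating: y = x + (M_Y − M_X) = 37 + (52.1 − 46.0) = 43.1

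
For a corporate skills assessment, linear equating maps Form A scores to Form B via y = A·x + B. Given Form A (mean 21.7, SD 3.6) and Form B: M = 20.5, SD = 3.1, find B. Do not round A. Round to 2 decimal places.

A = SD_Y / SD_X = 3.1 / 3.6 = 0.861111
B = M_Y − A·M_X = 20.5 − 0.861111 × 21.7 = 1.81

1.81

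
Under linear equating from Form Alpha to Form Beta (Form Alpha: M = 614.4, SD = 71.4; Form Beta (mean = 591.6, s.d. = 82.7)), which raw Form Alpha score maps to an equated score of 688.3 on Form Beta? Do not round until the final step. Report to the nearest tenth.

697.9

Invert y = (SD_Y/SD_X)(x − M_X) + M_Y:
x = (SD_X/SD_Y)(y − M_Y) + M_X = (71.4/82.7)(688.3 − 591.6) + 614.4
x = 0.863362 × 96.700 + 614.4 = 697.9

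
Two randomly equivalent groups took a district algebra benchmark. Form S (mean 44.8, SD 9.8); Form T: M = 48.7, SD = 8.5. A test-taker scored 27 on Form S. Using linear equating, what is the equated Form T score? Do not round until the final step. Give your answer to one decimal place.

33.3

Linear equating: y = (SD_Y/SD_X)(x − M_X) + M_Y
y = (8.5/9.8)(27 − 44.8) + 48.7
y = 0.867347 × -17.8 + 48.7 = -15.4388 + 48.7 = 33.3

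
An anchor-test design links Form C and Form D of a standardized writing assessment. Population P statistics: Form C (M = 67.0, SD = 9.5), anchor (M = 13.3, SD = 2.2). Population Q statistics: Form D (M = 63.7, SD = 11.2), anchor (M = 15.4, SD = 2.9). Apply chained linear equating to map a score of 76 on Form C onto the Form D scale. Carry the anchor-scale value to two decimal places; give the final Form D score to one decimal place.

63.6

Form C → anchor (Population P): v = (2.2/9.5)(76 − 67.0) + 13.3 = 15.38
anchor → Form D (Population Q): y = (11.2/2.9)(15.38 − 15.4) + 63.7 = 63.6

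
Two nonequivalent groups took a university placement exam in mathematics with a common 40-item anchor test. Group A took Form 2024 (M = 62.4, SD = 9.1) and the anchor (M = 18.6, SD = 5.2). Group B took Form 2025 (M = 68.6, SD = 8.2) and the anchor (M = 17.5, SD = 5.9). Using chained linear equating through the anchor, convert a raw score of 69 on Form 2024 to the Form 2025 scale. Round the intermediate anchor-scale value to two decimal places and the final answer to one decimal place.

Form 2024 → anchor (Group A): v = (5.2/9.1)(69 − 62.4) + 18.6 = 22.37
anchor → Form 2025 (Group B): y = (8.2/5.9)(22.37 − 17.5) + 68.6 = 75.4

75.4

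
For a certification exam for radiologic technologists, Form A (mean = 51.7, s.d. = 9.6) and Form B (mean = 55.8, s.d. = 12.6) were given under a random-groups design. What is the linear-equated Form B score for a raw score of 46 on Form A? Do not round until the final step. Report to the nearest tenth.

48.3

Linear equating: y = (SD_Y/SD_X)(x − M_X) + M_Y
y = (12.6/9.6)(46 − 51.7) + 55.8
y = 1.312500 × -5.7 + 55.8 = -7.4813 + 55.8 = 48.3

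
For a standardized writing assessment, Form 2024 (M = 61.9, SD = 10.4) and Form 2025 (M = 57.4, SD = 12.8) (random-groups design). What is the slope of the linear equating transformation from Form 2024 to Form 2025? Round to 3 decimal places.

A = SD_Y / SD_X = 12.8 / 10.4 = 1.231

1.231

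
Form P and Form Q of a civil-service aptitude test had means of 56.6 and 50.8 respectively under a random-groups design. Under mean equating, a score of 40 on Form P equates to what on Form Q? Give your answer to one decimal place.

34.2

Mean equating: y = x + (M_Y − M_X) = 40 + (50.8 − 56.6) = 34.2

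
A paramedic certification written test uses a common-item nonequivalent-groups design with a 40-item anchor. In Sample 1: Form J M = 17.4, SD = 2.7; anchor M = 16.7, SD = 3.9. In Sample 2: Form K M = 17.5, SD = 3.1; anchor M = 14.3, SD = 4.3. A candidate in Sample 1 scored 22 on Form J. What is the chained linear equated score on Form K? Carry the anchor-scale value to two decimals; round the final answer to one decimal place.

Form J → anchor (Sample 1): v = (3.9/2.7)(22 − 17.4) + 16.7 = 23.34
anchor → Form K (Sample 2): y = (3.1/4.3)(23.34 − 14.3) + 17.5 = 24.0

24.0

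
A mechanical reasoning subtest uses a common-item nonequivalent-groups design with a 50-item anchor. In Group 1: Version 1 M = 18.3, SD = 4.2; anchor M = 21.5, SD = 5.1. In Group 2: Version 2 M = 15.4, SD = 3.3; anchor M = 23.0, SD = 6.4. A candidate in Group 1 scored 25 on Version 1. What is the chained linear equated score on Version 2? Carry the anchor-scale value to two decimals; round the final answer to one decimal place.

18.8

Version 1 → anchor (Group 1): v = (5.1/4.2)(25 − 18.3) + 21.5 = 29.64
anchor → Version 2 (Group 2): y = (3.3/6.4)(29.64 − 23.0) + 15.4 = 18.8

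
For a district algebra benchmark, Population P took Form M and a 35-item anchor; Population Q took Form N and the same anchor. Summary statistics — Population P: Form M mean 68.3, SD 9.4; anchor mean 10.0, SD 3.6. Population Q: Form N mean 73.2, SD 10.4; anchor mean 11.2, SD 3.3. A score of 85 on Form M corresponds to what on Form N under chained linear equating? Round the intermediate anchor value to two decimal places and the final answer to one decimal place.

Form M → anchor (Population P): v = (3.6/9.4)(85 − 68.3) + 10.0 = 16.40
anchor → Form N (Population Q): y = (10.4/3.3)(16.40 − 11.2) + 73.2 = 89.6

89.6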